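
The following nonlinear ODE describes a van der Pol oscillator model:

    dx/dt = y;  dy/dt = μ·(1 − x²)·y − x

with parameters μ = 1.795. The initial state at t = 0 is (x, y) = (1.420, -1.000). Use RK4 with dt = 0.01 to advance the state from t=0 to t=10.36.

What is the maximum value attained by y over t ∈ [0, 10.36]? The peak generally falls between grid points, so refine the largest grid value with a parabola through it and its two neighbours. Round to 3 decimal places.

t=0.000: state=(1.420, -1.000)
step 1 (dt=0.01): k1=(-1.000, 0.404), k2=(-0.998, 0.380), k3=(-0.998, 0.381), k4=(-0.996, 0.357); state += dt/6·(k1+2k2+2k3+k4)
t=0.010: state=(1.410, -0.996)
t=0.020: state=(1.400, -0.993)
t=0.030: state=(1.390, -0.990)
continuing one RK4 step at a time; state shown every 50 steps (Δt=0.5):
t=0.500: state=(0.894, -1.242)
t=1.000: state=(-0.015, -2.695)
t=1.500: state=(-1.668, -2.468)
t=2.000: state=(-2.040, 0.148)
t=2.500: state=(-1.891, 0.372)
t=3.000: state=(-1.685, 0.454)
t=3.500: state=(-1.430, 0.579)
t=4.000: state=(-1.084, 0.846)
t=4.500: state=(-0.507, 1.611)
t=5.000: state=(0.765, 3.526)
t=5.500: state=(1.969, 0.636)
t=6.000: state=(1.957, -0.306)
t=6.500: state=(1.773, -0.417)
t=7.000: state=(1.540, -0.519)
t=7.500: state=(1.239, -0.710)
t=8.000: state=(0.785, -1.192)
t=8.500: state=(-0.127, -2.734)
t=9.000: state=(-1.703, -2.144)
t=9.500: state=(-2.008, 0.171)
t=10.000: state=(-1.853, 0.383)
t=10.360: state=(-1.704, 0.445)
largest grid value and its neighbours: y(5.030)=3.56489, y(5.040)=3.56939, y(5.050)=3.56939
parabola through these three points peaks at t≈5.045 with y≈3.56995

max y = 3.570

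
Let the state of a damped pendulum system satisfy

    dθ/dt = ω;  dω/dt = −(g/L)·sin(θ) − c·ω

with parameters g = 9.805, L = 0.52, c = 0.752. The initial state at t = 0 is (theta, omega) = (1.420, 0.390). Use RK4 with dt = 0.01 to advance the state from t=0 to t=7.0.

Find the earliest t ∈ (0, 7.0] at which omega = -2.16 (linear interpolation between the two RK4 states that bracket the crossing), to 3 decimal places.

t=0.000: state=(1.420, 0.390)
step 1 (dt=0.01): k1=(0.390, -18.935), k2=(0.295, -18.869), k3=(0.296, -18.868), k4=(0.201, -18.801); state += dt/6·(k1+2k2+2k3+k4)
t=0.010: state=(1.423, 0.201)
t=0.020: state=(1.424, 0.014)
t=0.030: state=(1.423, -0.172)
t=0.140: state=(1.296, -2.110)
next step: t=0.150: state=(1.274, -2.274) — omega has crossed -2.16
linear interpolation between t=0.140 (-2.11006) and t=0.150 (-2.27448) → t≈0.143

t = 0.143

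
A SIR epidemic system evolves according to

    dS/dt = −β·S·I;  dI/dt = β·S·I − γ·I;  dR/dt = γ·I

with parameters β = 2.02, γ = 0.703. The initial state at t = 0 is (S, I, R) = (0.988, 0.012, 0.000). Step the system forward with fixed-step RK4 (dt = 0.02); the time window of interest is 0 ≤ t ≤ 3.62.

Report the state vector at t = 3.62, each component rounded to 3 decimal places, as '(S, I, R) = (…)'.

t=0.000: state=(0.988, 0.012, 0.000)
step 1 (dt=0.02): k1=(-0.024, 0.016, 0.008), k2=(-0.024, 0.016, 0.009), k3=(-0.024, 0.016, 0.009), k4=(-0.025, 0.016, 0.009); state += dt/6·(k1+2k2+2k3+k4)
t=0.020: state=(0.988, 0.012, 0.000)
t=0.040: state=(0.987, 0.013, 0.000)
t=0.060: state=(0.987, 0.013, 0.001)
continuing one RK4 step at a time; state shown every 10 steps (Δt=0.2):
t=0.200: state=(0.983, 0.016, 0.002)
t=0.400: state=(0.976, 0.020, 0.004)
t=0.600: state=(0.967, 0.026, 0.008)
t=0.800: state=(0.955, 0.033, 0.012)
t=1.000: state=(0.941, 0.042, 0.017)
t=1.200: state=(0.923, 0.053, 0.024)
t=1.400: state=(0.901, 0.067, 0.032)
t=1.600: state=(0.874, 0.083, 0.043)
t=1.800: state=(0.842, 0.102, 0.056)
t=2.000: state=(0.805, 0.124, 0.071)
t=2.200: state=(0.762, 0.148, 0.091)
t=2.400: state=(0.714, 0.173, 0.113)
t=2.600: state=(0.662, 0.199, 0.139)
t=2.800: state=(0.608, 0.223, 0.169)
t=3.000: state=(0.553, 0.245, 0.202)
t=3.200: state=(0.499, 0.263, 0.238)
t=3.400: state=(0.447, 0.277, 0.276)
t=3.600: state=(0.399, 0.285, 0.315)
t=3.620: state=(0.395, 0.286, 0.319)

(S, I, R) = (0.395, 0.286, 0.319)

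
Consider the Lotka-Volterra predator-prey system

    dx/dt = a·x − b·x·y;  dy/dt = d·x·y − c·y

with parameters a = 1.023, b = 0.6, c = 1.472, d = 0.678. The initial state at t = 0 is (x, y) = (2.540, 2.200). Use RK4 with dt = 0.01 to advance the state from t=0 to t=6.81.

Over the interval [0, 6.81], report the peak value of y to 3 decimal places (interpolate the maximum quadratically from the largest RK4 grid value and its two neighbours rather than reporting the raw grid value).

max y = 2.329

t=0.000: state=(2.540, 2.200)
step 1 (dt=0.01): k1=(-0.754, 0.550), k2=(-0.757, 0.545), k3=(-0.757, 0.545), k4=(-0.760, 0.540); state += dt/6·(k1+2k2+2k3+k4)
t=0.010: state=(2.532, 2.205)
t=0.020: state=(2.525, 2.211)
t=0.030: state=(2.517, 2.216)
continuing one RK4 step at a time; state shown every 25 steps (Δt=0.25):
t=0.250: state=(2.338, 2.303)
t=0.500: state=(2.131, 2.327)
t=0.750: state=(1.947, 2.275)
t=1.000: state=(1.802, 2.162)
t=1.250: state=(1.701, 2.012)
t=1.500: state=(1.644, 1.848)
t=1.750: state=(1.629, 1.687)
t=2.000: state=(1.652, 1.541)
t=2.250: state=(1.709, 1.418)
t=2.500: state=(1.798, 1.320)
t=2.750: state=(1.916, 1.251)
t=3.000: state=(2.057, 1.212)
t=3.250: state=(2.217, 1.205)
t=3.500: state=(2.386, 1.232)
t=3.750: state=(2.550, 1.296)
t=4.000: state=(2.692, 1.399)
t=4.250: state=(2.790, 1.542)
t=4.500: state=(2.822, 1.720)
t=4.750: state=(2.775, 1.915)
t=5.000: state=(2.651, 2.101)
t=5.250: state=(2.469, 2.246)
t=5.500: state=(2.262, 2.321)
t=5.750: state=(2.061, 2.317)
t=6.000: state=(1.890, 2.240)
t=6.250: state=(1.760, 2.111)
t=6.500: state=(1.675, 1.954)
t=6.750: state=(1.634, 1.789)
t=6.810: state=(1.630, 1.750)
largest grid value and its neighbours: y(5.600)=2.32897, y(5.610)=2.32903, y(5.620)=2.32897
parabola through these three points peaks at t≈5.610 with y≈2.32903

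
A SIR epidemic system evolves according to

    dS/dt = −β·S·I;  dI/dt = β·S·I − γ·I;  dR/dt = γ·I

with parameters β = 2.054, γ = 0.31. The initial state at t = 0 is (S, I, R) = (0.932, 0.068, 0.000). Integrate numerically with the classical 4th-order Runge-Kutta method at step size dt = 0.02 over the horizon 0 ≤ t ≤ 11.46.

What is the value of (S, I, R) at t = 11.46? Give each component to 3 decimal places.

(S, I, R) = (0.002, 0.050, 0.948)

t=0.000: state=(0.932, 0.068, 0.000)
step 1 (dt=0.02): k1=(-0.130, 0.109, 0.021), k2=(-0.132, 0.111, 0.021), k3=(-0.132, 0.111, 0.021), k4=(-0.134, 0.112, 0.022); state += dt/6·(k1+2k2+2k3+k4)
t=0.020: state=(0.929, 0.070, 0.000)
t=0.040: state=(0.927, 0.072, 0.001)
t=0.060: state=(0.924, 0.075, 0.001)
continuing one RK4 step at a time; state shown every 25 steps (Δt=0.5):
t=0.500: state=(0.839, 0.145, 0.016)
t=1.000: state=(0.679, 0.273, 0.048)
t=1.500: state=(0.475, 0.423, 0.102)
t=2.000: state=(0.289, 0.534, 0.177)
t=2.500: state=(0.162, 0.574, 0.264)
t=3.000: state=(0.091, 0.558, 0.352)
t=3.500: state=(0.052, 0.513, 0.435)
t=4.000: state=(0.032, 0.458, 0.510)
t=4.500: state=(0.020, 0.403, 0.577)
t=5.000: state=(0.014, 0.351, 0.635)
t=5.500: state=(0.010, 0.304, 0.686)
t=6.000: state=(0.007, 0.263, 0.730)
t=6.500: state=(0.006, 0.227, 0.768)
t=7.000: state=(0.005, 0.195, 0.800)
t=7.500: state=(0.004, 0.168, 0.828)
t=8.000: state=(0.003, 0.144, 0.853)
t=8.500: state=(0.003, 0.124, 0.873)
t=9.000: state=(0.003, 0.106, 0.891)
t=9.500: state=(0.002, 0.091, 0.906)
t=10.000: state=(0.002, 0.078, 0.920)
t=10.500: state=(0.002, 0.067, 0.931)
t=11.000: state=(0.002, 0.058, 0.940)
t=11.460: state=(0.002, 0.050, 0.948)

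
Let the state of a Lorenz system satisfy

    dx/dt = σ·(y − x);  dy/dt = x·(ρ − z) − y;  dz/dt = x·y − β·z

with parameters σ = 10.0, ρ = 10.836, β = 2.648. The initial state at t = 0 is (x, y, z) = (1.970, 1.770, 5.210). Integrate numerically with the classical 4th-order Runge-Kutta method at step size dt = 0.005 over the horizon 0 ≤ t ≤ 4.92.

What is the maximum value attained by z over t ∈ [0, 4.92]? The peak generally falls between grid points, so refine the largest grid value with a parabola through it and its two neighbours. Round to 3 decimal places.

max z = 13.760

t=0.000: state=(1.970, 1.770, 5.210)
step 1 (dt=0.005): k1=(-2.000, 9.313, -10.309), k2=(-1.717, 9.312, -10.204), k3=(-1.724, 9.316, -10.203), k4=(-1.448, 9.318, -10.098); state += dt/6·(k1+2k2+2k3+k4)
t=0.005: state=(1.961, 1.817, 5.159)
t=0.010: state=(1.955, 1.863, 5.109)
t=0.015: state=(1.952, 1.910, 5.060)
continuing one RK4 step at a time; state shown every 40 steps (Δt=0.2):
t=0.200: state=(3.039, 4.136, 4.174)
t=0.400: state=(6.122, 7.890, 7.014)
t=0.600: state=(7.608, 6.733, 13.329)
t=0.800: state=(4.347, 2.849, 11.938)
t=1.000: state=(2.851, 2.757, 8.368)
t=1.200: state=(3.539, 4.266, 6.608)
t=1.400: state=(5.514, 6.613, 7.874)
t=1.600: state=(6.727, 6.538, 11.537)
t=1.800: state=(5.108, 4.095, 11.621)
t=2.000: state=(3.831, 3.631, 9.285)
t=2.200: state=(4.178, 4.664, 7.965)
t=2.400: state=(5.440, 6.081, 8.827)
t=2.600: state=(6.062, 5.924, 10.879)
t=2.800: state=(5.139, 4.554, 10.931)
t=3.000: state=(4.363, 4.235, 9.514)
t=3.200: state=(4.607, 4.935, 8.736)
t=3.400: state=(5.384, 5.736, 9.379)
t=3.600: state=(5.653, 5.531, 10.510)
t=3.800: state=(5.093, 4.760, 10.453)
t=4.000: state=(4.663, 4.606, 9.599)
t=4.200: state=(4.854, 5.069, 9.194)
t=4.400: state=(5.315, 5.499, 9.654)
t=4.600: state=(5.410, 5.314, 10.267)
t=4.800: state=(5.068, 4.880, 10.167)
t=4.920: state=(4.888, 4.789, 9.858)
largest grid value and its neighbours: z(0.650)=13.75613, z(0.655)=13.75981, z(0.660)=13.75695
parabola through these three points peaks at t≈0.655 with z≈13.75982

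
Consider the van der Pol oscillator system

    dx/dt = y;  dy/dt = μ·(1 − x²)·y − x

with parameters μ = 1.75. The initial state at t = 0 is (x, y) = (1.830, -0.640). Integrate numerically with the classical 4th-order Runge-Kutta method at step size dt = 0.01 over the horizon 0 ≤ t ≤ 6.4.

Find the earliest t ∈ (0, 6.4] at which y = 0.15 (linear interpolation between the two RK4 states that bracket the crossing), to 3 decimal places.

t=0.000: state=(1.830, -0.640)
step 1 (dt=0.01): k1=(-0.640, 0.801), k2=(-0.636, 0.774), k3=(-0.636, 0.775), k4=(-0.632, 0.750); state += dt/6·(k1+2k2+2k3+k4)
t=0.010: state=(1.824, -0.632)
t=0.020: state=(1.817, -0.625)
t=0.030: state=(1.811, -0.618)
continuing one RK4 step at a time; state shown every 25 steps (Δt=0.25):
t=0.250: state=(1.685, -0.549)
t=0.500: state=(1.547, -0.564)
t=0.750: state=(1.399, -0.629)
t=1.000: state=(1.229, -0.741)
t=1.250: state=(1.023, -0.925)
t=1.500: state=(0.756, -1.244)
t=1.750: state=(0.379, -1.828)
t=2.000: state=(-0.194, -2.824)
t=2.250: state=(-1.015, -3.507)
t=2.500: state=(-1.740, -1.959)
t=2.750: state=(-2.000, -0.343)
t=2.960: state=(-2.012, 0.143)
next step: t=2.970: state=(-2.011, 0.155) — y has crossed 0.15
linear interpolation between t=2.960 (0.14257) and t=2.970 (0.15476) → t≈2.966

t = 2.966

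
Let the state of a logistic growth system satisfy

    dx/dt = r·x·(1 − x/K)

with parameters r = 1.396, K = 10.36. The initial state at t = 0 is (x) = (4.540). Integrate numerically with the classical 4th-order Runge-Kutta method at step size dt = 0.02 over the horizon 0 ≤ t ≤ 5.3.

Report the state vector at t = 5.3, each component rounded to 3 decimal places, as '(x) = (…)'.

t=0.000: state=(4.540)
step 1 (dt=0.02): k1=(3.560), k2=(3.566), k3=(3.566), k4=(3.572); state += dt/6·(k1+2k2+2k3+k4)
t=0.020: state=(4.611)
t=0.040: state=(4.683)
t=0.060: state=(4.755)
continuing one RK4 step at a time; state shown every 10 steps (Δt=0.2):
t=0.200: state=(5.260)
t=0.400: state=(5.977)
t=0.600: state=(6.663)
t=0.800: state=(7.298)
t=1.000: state=(7.864)
t=1.200: state=(8.354)
t=1.400: state=(8.768)
t=1.600: state=(9.109)
t=1.800: state=(9.385)
t=2.000: state=(9.605)
t=2.200: state=(9.779)
t=2.400: state=(9.914)
t=2.600: state=(10.019)
t=2.800: state=(10.100)
t=3.000: state=(10.162)
t=3.200: state=(10.210)
t=3.400: state=(10.246)
t=3.600: state=(10.274)
t=3.800: state=(10.294)
t=4.000: state=(10.310)
t=4.200: state=(10.322)
t=4.400: state=(10.332)
t=4.600: state=(10.338)
t=4.800: state=(10.344)
t=5.000: state=(10.348)
t=5.200: state=(10.351)
t=5.300: state=(10.352)

(x) = (10.352)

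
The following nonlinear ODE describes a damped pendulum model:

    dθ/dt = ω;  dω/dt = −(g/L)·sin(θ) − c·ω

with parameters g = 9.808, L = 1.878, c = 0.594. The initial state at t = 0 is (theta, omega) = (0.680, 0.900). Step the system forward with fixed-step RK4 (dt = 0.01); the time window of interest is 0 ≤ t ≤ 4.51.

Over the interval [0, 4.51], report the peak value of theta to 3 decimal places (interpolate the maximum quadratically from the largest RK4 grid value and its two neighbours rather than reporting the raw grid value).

max theta = 0.785

t=0.000: state=(0.680, 0.900)
step 1 (dt=0.01): k1=(0.900, -3.819), k2=(0.881, -3.825), k3=(0.881, -3.825), k4=(0.862, -3.831); state += dt/6·(k1+2k2+2k3+k4)
t=0.010: state=(0.689, 0.862)
t=0.020: state=(0.697, 0.823)
t=0.030: state=(0.705, 0.785)
continuing one RK4 step at a time; state shown every 20 steps (Δt=0.2):
t=0.200: state=(0.783, 0.132)
t=0.400: state=(0.737, -0.570)
t=0.600: state=(0.566, -1.108)
t=0.800: state=(0.310, -1.403)
t=1.000: state=(0.024, -1.406)
t=1.200: state=(-0.234, -1.139)
t=1.400: state=(-0.419, -0.687)
t=1.600: state=(-0.504, -0.164)
t=1.800: state=(-0.486, 0.330)
t=2.000: state=(-0.380, 0.711)
t=2.200: state=(-0.214, 0.921)
t=2.400: state=(-0.025, 0.933)
t=2.600: state=(0.147, 0.764)
t=2.800: state=(0.272, 0.467)
t=3.000: state=(0.331, 0.117)
t=3.200: state=(0.320, -0.216)
t=3.400: state=(0.249, -0.472)
t=3.600: state=(0.139, -0.610)
t=3.800: state=(0.014, -0.616)
t=4.000: state=(-0.099, -0.502)
t=4.200: state=(-0.181, -0.304)
t=4.400: state=(-0.219, -0.071)
t=4.510: state=(-0.219, 0.055)
largest grid value and its neighbours: theta(0.230)=0.78521, theta(0.240)=0.78522, theta(0.250)=0.78487
parabola through these three points peaks at t≈0.235 with theta≈0.78526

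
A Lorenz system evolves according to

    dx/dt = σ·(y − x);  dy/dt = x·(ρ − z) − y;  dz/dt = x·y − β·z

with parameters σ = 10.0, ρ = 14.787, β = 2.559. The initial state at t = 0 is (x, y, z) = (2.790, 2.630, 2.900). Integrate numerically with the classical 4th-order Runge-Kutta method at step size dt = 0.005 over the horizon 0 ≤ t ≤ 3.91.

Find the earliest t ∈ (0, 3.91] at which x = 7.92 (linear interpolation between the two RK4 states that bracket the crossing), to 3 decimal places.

t=0.000: state=(2.790, 2.630, 2.900)
step 1 (dt=0.005): k1=(-1.600, 30.535, -0.083), k2=(-0.797, 30.411, 0.119), k3=(-0.820, 30.434, 0.123), k4=(-0.037, 30.332, 0.328); state += dt/6·(k1+2k2+2k3+k4)
t=0.005: state=(2.786, 2.782, 2.901)
t=0.010: state=(2.789, 2.933, 2.903)
t=0.015: state=(2.800, 3.084, 2.908)
continuing one RK4 step at a time; state shown every 40 steps (Δt=0.2):
t=0.200: state=(6.686, 10.223, 6.475)
t=0.230: state=(7.782, 11.508, 8.275)
next step: t=0.235: state=(7.968, 11.700, 8.624) — x has crossed 7.92
linear interpolation between t=0.230 (7.78170) and t=0.235 (7.96818) → t≈0.234

t = 0.234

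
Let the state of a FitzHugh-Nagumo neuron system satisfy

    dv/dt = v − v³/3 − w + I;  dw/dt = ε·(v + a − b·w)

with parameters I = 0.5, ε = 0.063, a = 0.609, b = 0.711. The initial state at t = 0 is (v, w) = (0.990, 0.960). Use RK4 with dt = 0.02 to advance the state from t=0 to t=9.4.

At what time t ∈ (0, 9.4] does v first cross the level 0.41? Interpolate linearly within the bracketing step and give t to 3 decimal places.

t = 8.063

t=0.000: state=(0.990, 0.960)
step 1 (dt=0.02): k1=(0.207, 0.058), k2=(0.206, 0.058), k3=(0.206, 0.058), k4=(0.205, 0.058); state += dt/6·(k1+2k2+2k3+k4)
t=0.020: state=(0.994, 0.961)
t=0.040: state=(0.998, 0.962)
t=0.060: state=(1.002, 0.963)
continuing one RK4 step at a time; state shown every 25 steps (Δt=0.5):
t=0.500: state=(1.085, 0.990)
t=1.000: state=(1.157, 1.022)
t=1.500: state=(1.203, 1.055)
t=2.000: state=(1.226, 1.089)
t=2.500: state=(1.228, 1.122)
t=3.000: state=(1.216, 1.154)
t=3.500: state=(1.192, 1.185)
t=4.000: state=(1.159, 1.214)
t=4.500: state=(1.118, 1.242)
t=5.000: state=(1.069, 1.267)
t=5.500: state=(1.012, 1.291)
t=6.000: state=(0.944, 1.312)
t=6.500: state=(0.862, 1.330)
t=7.000: state=(0.760, 1.345)
t=7.500: state=(0.626, 1.355)
t=8.000: state=(0.439, 1.361)
t=8.060: state=(0.411, 1.361)
next step: t=8.080: state=(0.402, 1.361) — v has crossed 0.41
linear interpolation between t=8.060 (0.41138) and t=8.080 (0.40184) → t≈8.063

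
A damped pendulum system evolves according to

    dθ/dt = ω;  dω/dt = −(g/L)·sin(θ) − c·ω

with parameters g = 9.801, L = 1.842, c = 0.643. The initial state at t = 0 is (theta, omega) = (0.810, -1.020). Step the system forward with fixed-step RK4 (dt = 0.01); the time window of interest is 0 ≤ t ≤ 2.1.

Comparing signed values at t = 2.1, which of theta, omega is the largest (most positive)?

t=0.000: state=(0.810, -1.020)
step 1 (dt=0.01): k1=(-1.020, -3.198), k2=(-1.036, -3.169), k3=(-1.036, -3.169), k4=(-1.052, -3.139); state += dt/6·(k1+2k2+2k3+k4)
t=0.010: state=(0.800, -1.052)
t=0.020: state=(0.789, -1.083)
t=0.030: state=(0.778, -1.113)
continuing one RK4 step at a time; state shown every 10 steps (Δt=0.1):
t=0.100: state=(0.693, -1.309)
t=0.200: state=(0.551, -1.528)
t=0.300: state=(0.390, -1.666)
t=0.400: state=(0.220, -1.717)
t=0.500: state=(0.050, -1.678)
t=0.600: state=(-0.113, -1.557)
t=0.700: state=(-0.259, -1.363)
t=0.800: state=(-0.383, -1.115)
t=0.900: state=(-0.481, -0.828)
t=1.000: state=(-0.548, -0.522)
t=1.100: state=(-0.585, -0.211)
t=1.200: state=(-0.591, 0.089)
t=1.300: state=(-0.568, 0.366)
t=1.400: state=(-0.519, 0.611)
t=1.500: state=(-0.447, 0.813)
t=1.600: state=(-0.358, 0.964)
t=1.700: state=(-0.256, 1.060)
t=1.800: state=(-0.148, 1.097)
t=1.900: state=(-0.039, 1.077)
t=2.000: state=(0.066, 1.002)
t=2.100: state=(0.160, 0.881)
compare at T: theta=0.160, omega=0.881

largest component: omega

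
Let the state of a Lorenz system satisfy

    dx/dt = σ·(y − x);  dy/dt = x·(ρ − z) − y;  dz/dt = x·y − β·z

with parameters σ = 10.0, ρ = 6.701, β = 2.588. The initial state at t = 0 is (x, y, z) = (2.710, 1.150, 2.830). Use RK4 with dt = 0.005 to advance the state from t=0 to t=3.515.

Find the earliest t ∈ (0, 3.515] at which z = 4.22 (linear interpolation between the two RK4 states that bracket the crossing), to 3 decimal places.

t=0.000: state=(2.710, 1.150, 2.830)
step 1 (dt=0.005): k1=(-15.600, 9.340, -4.208), k2=(-14.976, 9.194, -4.163), k3=(-14.996, 9.200, -4.162), k4=(-14.390, 9.059, -4.119); state += dt/6·(k1+2k2+2k3+k4)
t=0.005: state=(2.635, 1.196, 2.809)
t=0.010: state=(2.566, 1.241, 2.789)
t=0.015: state=(2.502, 1.284, 2.769)
continuing one RK4 step at a time; state shown every 40 steps (Δt=0.2):
t=0.200: state=(2.186, 2.568, 2.331)
t=0.400: state=(3.409, 4.186, 2.900)
t=0.530: state=(4.446, 5.209, 4.159)
next step: t=0.535: state=(4.484, 5.239, 4.221) — z has crossed 4.22
linear interpolation between t=0.530 (4.15884) and t=0.535 (4.22124) → t≈0.535

t = 0.535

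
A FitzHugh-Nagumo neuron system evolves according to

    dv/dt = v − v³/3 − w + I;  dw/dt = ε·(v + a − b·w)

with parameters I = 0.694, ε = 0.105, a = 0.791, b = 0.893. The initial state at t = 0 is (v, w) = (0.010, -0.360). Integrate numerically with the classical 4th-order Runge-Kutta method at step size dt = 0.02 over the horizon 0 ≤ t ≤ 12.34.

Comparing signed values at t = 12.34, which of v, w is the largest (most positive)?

largest component: w

t=0.000: state=(0.010, -0.360)
step 1 (dt=0.02): k1=(1.064, 0.118), k2=(1.073, 0.119), k3=(1.074, 0.119), k4=(1.083, 0.120); state += dt/6·(k1+2k2+2k3+k4)
t=0.020: state=(0.031, -0.358)
t=0.040: state=(0.053, -0.355)
t=0.060: state=(0.076, -0.353)
continuing one RK4 step at a time; state shown every 25 steps (Δt=0.5):
t=0.500: state=(0.668, -0.287)
t=1.000: state=(1.437, -0.178)
t=1.500: state=(1.867, -0.043)
t=2.000: state=(1.964, 0.099)
t=2.500: state=(1.950, 0.236)
t=3.000: state=(1.911, 0.364)
t=3.500: state=(1.866, 0.485)
t=4.000: state=(1.820, 0.598)
t=4.500: state=(1.773, 0.703)
t=5.000: state=(1.726, 0.801)
t=5.500: state=(1.678, 0.893)
t=6.000: state=(1.630, 0.977)
t=6.500: state=(1.581, 1.055)
t=7.000: state=(1.532, 1.127)
t=7.500: state=(1.482, 1.194)
t=8.000: state=(1.430, 1.254)
t=8.500: state=(1.377, 1.309)
t=9.000: state=(1.322, 1.359)
t=9.500: state=(1.264, 1.404)
t=10.000: state=(1.203, 1.443)
t=10.500: state=(1.137, 1.478)
t=11.000: state=(1.065, 1.507)
t=11.500: state=(0.985, 1.531)
t=12.000: state=(0.893, 1.550)
t=12.340: state=(0.820, 1.559)
compare at T: v=0.820, w=1.559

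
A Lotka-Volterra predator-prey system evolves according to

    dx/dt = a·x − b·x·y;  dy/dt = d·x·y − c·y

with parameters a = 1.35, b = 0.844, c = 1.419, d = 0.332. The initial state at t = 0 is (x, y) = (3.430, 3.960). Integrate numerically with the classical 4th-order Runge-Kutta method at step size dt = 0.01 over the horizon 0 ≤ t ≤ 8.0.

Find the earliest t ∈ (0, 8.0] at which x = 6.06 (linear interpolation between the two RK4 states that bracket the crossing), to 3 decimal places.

t=0.000: state=(3.430, 3.960)
step 1 (dt=0.01): k1=(-6.833, -1.110), k2=(-6.749, -1.153), k3=(-6.750, -1.152), k4=(-6.666, -1.195); state += dt/6·(k1+2k2+2k3+k4)
t=0.010: state=(3.363, 3.948)
t=0.020: state=(3.297, 3.936)
t=0.030: state=(3.232, 3.923)
continuing one RK4 step at a time; state shown every 50 steps (Δt=0.5):
t=0.500: state=(1.565, 2.846)
t=1.000: state=(1.184, 1.741)
t=1.500: state=(1.309, 1.048)
t=2.000: state=(1.806, 0.664)
t=2.500: state=(2.805, 0.475)
t=3.000: state=(4.578, 0.425)
t=3.280: state=(6.020, 0.467)
next step: t=3.290: state=(6.078, 0.469) — x has crossed 6.06
linear interpolation between t=3.280 (6.02047) and t=3.290 (6.07824) → t≈3.287

t = 3.287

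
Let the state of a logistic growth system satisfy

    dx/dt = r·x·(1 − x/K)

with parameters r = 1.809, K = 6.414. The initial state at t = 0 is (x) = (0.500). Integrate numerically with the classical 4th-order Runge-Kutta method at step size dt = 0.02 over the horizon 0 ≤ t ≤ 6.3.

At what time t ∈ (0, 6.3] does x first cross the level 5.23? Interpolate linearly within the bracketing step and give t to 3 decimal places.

t = 2.187

t=0.000: state=(0.500)
step 1 (dt=0.02): k1=(0.834), k2=(0.847), k3=(0.847), k4=(0.860); state += dt/6·(k1+2k2+2k3+k4)
t=0.020: state=(0.517)
t=0.040: state=(0.534)
t=0.060: state=(0.552)
continuing one RK4 step at a time; state shown every 25 steps (Δt=0.5):
t=0.500: state=(1.108)
t=1.000: state=(2.183)
t=1.500: state=(3.595)
t=2.000: state=(4.869)
t=2.180: state=(5.218)
next step: t=2.200: state=(5.253) — x has crossed 5.23
linear interpolation between t=2.180 (5.21802) and t=2.200 (5.25282) → t≈2.187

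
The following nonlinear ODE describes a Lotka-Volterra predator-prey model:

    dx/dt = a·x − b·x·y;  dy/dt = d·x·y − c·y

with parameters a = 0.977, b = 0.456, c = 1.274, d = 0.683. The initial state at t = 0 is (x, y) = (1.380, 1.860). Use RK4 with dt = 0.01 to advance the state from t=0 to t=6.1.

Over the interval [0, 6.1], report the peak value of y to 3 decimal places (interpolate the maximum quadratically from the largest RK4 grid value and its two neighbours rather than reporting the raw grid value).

t=0.000: state=(1.380, 1.860)
step 1 (dt=0.01): k1=(0.178, -0.617), k2=(0.180, -0.614), k3=(0.180, -0.614), k4=(0.182, -0.612); state += dt/6·(k1+2k2+2k3+k4)
t=0.010: state=(1.382, 1.854)
t=0.020: state=(1.384, 1.848)
t=0.030: state=(1.386, 1.842)
continuing one RK4 step at a time; state shown every 20 steps (Δt=0.2):
t=0.200: state=(1.424, 1.746)
t=0.400: state=(1.483, 1.650)
t=0.600: state=(1.557, 1.573)
t=0.800: state=(1.644, 1.517)
t=1.000: state=(1.744, 1.482)
t=1.200: state=(1.853, 1.468)
t=1.400: state=(1.970, 1.478)
t=1.600: state=(2.091, 1.511)
t=1.800: state=(2.209, 1.571)
t=2.000: state=(2.318, 1.659)
t=2.200: state=(2.410, 1.777)
t=2.400: state=(2.476, 1.924)
t=2.600: state=(2.507, 2.096)
t=2.800: state=(2.496, 2.288)
t=3.000: state=(2.441, 2.485)
t=3.200: state=(2.345, 2.672)
t=3.400: state=(2.218, 2.829)
t=3.600: state=(2.072, 2.940)
t=3.800: state=(1.921, 2.993)
t=4.000: state=(1.778, 2.986)
t=4.200: state=(1.650, 2.924)
t=4.400: state=(1.543, 2.818)
t=4.600: state=(1.460, 2.681)
t=4.800: state=(1.400, 2.526)
t=5.000: state=(1.362, 2.363)
t=5.200: state=(1.345, 2.203)
t=5.400: state=(1.347, 2.052)
t=5.600: state=(1.366, 1.914)
t=5.800: state=(1.403, 1.792)
t=6.000: state=(1.456, 1.688)
t=6.100: state=(1.488, 1.643)
largest grid value and its neighbours: y(3.870)=2.99726, y(3.880)=2.99727, y(3.890)=2.99714
parabola through these three points peaks at t≈3.876 with y≈2.99728

max y = 2.997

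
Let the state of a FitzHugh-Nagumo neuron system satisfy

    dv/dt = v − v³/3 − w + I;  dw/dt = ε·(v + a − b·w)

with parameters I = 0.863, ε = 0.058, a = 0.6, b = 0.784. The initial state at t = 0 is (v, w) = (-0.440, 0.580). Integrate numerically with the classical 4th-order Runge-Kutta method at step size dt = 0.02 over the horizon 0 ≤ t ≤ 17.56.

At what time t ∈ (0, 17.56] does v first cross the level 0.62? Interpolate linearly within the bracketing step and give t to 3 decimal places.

t=0.000: state=(-0.440, 0.580)
step 1 (dt=0.02): k1=(-0.129, -0.017), k2=(-0.129, -0.017), k3=(-0.129, -0.017), k4=(-0.130, -0.017); state += dt/6·(k1+2k2+2k3+k4)
t=0.020: state=(-0.443, 0.580)
t=0.040: state=(-0.445, 0.579)
t=0.060: state=(-0.448, 0.579)
continuing one RK4 step at a time; state shown every 50 steps (Δt=1):
t=1.000: state=(-0.619, 0.559)
t=2.000: state=(-0.906, 0.525)
t=3.000: state=(-1.200, 0.476)
t=4.000: state=(-1.354, 0.415)
t=5.000: state=(-1.383, 0.353)
t=6.000: state=(-1.354, 0.293)
t=7.000: state=(-1.303, 0.239)
t=8.000: state=(-1.239, 0.190)
t=9.000: state=(-1.167, 0.148)
t=10.000: state=(-1.082, 0.111)
t=11.000: state=(-0.980, 0.082)
t=12.000: state=(-0.845, 0.060)
t=13.000: state=(-0.644, 0.049)
t=14.000: state=(-0.268, 0.054)
t=14.980: state=(0.605, 0.091)
next step: t=15.000: state=(0.632, 0.092) — v has crossed 0.62
linear interpolation between t=14.980 (0.60537) and t=15.000 (0.63159) → t≈14.991

t = 14.991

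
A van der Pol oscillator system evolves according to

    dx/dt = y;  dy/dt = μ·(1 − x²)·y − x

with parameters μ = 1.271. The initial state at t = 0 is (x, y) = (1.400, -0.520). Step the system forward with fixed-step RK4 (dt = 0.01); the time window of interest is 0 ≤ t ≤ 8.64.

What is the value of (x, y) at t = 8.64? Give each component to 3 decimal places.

(x, y) = (-1.494, -2.356)

t=0.000: state=(1.400, -0.520)
step 1 (dt=0.01): k1=(-0.520, -0.766), k2=(-0.524, -0.763), k3=(-0.524, -0.763), k4=(-0.528, -0.761); state += dt/6·(k1+2k2+2k3+k4)
t=0.010: state=(1.395, -0.528)
t=0.020: state=(1.389, -0.535)
t=0.030: state=(1.384, -0.543)
continuing one RK4 step at a time; state shown every 50 steps (Δt=0.5):
t=0.500: state=(1.046, -0.912)
t=1.000: state=(0.437, -1.622)
t=1.500: state=(-0.688, -2.842)
t=2.000: state=(-1.840, -1.134)
t=2.500: state=(-1.965, 0.262)
t=3.000: state=(-1.753, 0.534)
t=3.500: state=(-1.442, 0.720)
t=4.000: state=(-1.009, 1.055)
t=4.500: state=(-0.310, 1.867)
t=5.000: state=(0.949, 2.958)
t=5.500: state=(1.945, 0.694)
t=6.000: state=(1.956, -0.344)
t=6.500: state=(1.723, -0.559)
t=7.000: state=(1.400, -0.749)
t=7.500: state=(0.946, -1.116)
t=8.000: state=(0.195, -2.019)
t=8.500: state=(-1.122, -2.881)
t=8.640: state=(-1.494, -2.356)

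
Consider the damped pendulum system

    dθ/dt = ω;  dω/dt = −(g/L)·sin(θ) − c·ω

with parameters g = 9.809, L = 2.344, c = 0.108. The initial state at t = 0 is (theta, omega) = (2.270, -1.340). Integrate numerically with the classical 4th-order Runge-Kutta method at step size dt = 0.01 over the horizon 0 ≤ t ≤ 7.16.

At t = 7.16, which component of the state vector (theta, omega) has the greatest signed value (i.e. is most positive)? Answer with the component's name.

largest component: omega

t=0.000: state=(2.270, -1.340)
step 1 (dt=0.01): k1=(-1.340, -3.058), k2=(-1.355, -3.074), k3=(-1.355, -3.075), k4=(-1.371, -3.091); state += dt/6·(k1+2k2+2k3+k4)
t=0.010: state=(2.256, -1.371)
t=0.020: state=(2.243, -1.402)
t=0.030: state=(2.228, -1.433)
continuing one RK4 step at a time; state shown every 25 steps (Δt=0.25):
t=0.250: state=(1.831, -2.204)
t=0.500: state=(1.159, -3.157)
t=0.750: state=(0.283, -3.740)
t=1.000: state=(-0.636, -3.458)
t=1.250: state=(-1.389, -2.499)
t=1.500: state=(-1.876, -1.414)
t=1.750: state=(-2.106, -0.445)
t=2.000: state=(-2.106, 0.444)
t=2.250: state=(-1.881, 1.364)
t=2.500: state=(-1.418, 2.345)
t=2.750: state=(-0.720, 3.177)
t=3.000: state=(0.118, 3.392)
t=3.250: state=(0.906, 2.796)
t=3.500: state=(1.481, 1.767)
t=3.750: state=(1.787, 0.696)
t=4.000: state=(1.833, -0.320)
t=4.250: state=(1.628, -1.325)
t=4.500: state=(1.173, -2.301)
t=4.750: state=(0.500, -3.000)
t=5.000: state=(-0.271, -3.034)
t=5.250: state=(-0.957, -2.358)
t=5.500: state=(-1.422, -1.337)
t=5.750: state=(-1.622, -0.272)
t=6.000: state=(-1.560, 0.767)
t=6.250: state=(-1.242, 1.763)
t=6.500: state=(-0.694, 2.564)
t=6.750: state=(-0.004, 2.846)
t=7.000: state=(0.669, 2.429)
t=7.160: state=(1.017, 1.891)
compare at T: theta=1.017, omega=1.891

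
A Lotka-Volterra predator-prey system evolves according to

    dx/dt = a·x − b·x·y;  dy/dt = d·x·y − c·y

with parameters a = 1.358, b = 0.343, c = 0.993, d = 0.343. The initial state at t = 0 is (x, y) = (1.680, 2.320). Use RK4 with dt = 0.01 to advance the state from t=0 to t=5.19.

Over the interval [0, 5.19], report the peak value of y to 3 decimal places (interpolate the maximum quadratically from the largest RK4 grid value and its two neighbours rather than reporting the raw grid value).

t=0.000: state=(1.680, 2.320)
step 1 (dt=0.01): k1=(0.945, -0.967), k2=(0.950, -0.961), k3=(0.950, -0.961), k4=(0.955, -0.955); state += dt/6·(k1+2k2+2k3+k4)
t=0.010: state=(1.690, 2.310)
t=0.020: state=(1.699, 2.301)
t=0.030: state=(1.709, 2.292)
continuing one RK4 step at a time; state shown every 20 steps (Δt=0.2):
t=0.200: state=(1.891, 2.149)
t=0.400: state=(2.151, 2.024)
t=0.600: state=(2.464, 1.943)
t=0.800: state=(2.834, 1.910)
t=1.000: state=(3.260, 1.930)
t=1.200: state=(3.738, 2.011)
t=1.400: state=(4.252, 2.168)
t=1.600: state=(4.769, 2.422)
t=1.800: state=(5.235, 2.800)
t=2.000: state=(5.572, 3.330)
t=2.200: state=(5.686, 4.023)
t=2.400: state=(5.506, 4.850)
t=2.600: state=(5.027, 5.716)
t=2.800: state=(4.338, 6.467)
t=3.000: state=(3.585, 6.957)
t=3.200: state=(2.897, 7.120)
t=3.400: state=(2.340, 6.981)
t=3.600: state=(1.924, 6.619)
t=3.800: state=(1.629, 6.127)
t=4.000: state=(1.431, 5.576)
t=4.200: state=(1.305, 5.020)
t=4.400: state=(1.236, 4.489)
t=4.600: state=(1.212, 4.002)
t=4.800: state=(1.227, 3.567)
t=5.000: state=(1.278, 3.186)
t=5.190: state=(1.358, 2.875)
largest grid value and its neighbours: y(3.190)=7.11968, y(3.200)=7.12011, y(3.210)=7.11978
parabola through these three points peaks at t≈3.201 with y≈7.12011

max y = 7.120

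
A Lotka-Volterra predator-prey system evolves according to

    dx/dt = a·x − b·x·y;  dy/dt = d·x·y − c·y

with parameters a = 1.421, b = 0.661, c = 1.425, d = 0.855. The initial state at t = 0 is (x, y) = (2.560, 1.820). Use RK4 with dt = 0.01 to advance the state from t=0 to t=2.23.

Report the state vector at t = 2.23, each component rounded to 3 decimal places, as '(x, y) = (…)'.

(x, y) = (0.978, 2.147)

t=0.000: state=(2.560, 1.820)
step 1 (dt=0.01): k1=(0.558, 1.390), k2=(0.547, 1.400), k3=(0.547, 1.400), k4=(0.535, 1.409); state += dt/6·(k1+2k2+2k3+k4)
t=0.010: state=(2.565, 1.834)
t=0.020: state=(2.571, 1.848)
t=0.030: state=(2.576, 1.863)
continuing one RK4 step at a time; state shown every 10 steps (Δt=0.1):
t=0.100: state=(2.604, 1.968)
t=0.200: state=(2.621, 2.135)
t=0.300: state=(2.608, 2.315)
t=0.400: state=(2.564, 2.505)
t=0.500: state=(2.488, 2.697)
t=0.600: state=(2.385, 2.881)
t=0.700: state=(2.260, 3.048)
t=0.800: state=(2.120, 3.187)
t=0.900: state=(1.972, 3.292)
t=1.000: state=(1.824, 3.358)
t=1.100: state=(1.682, 3.383)
t=1.200: state=(1.551, 3.368)
t=1.300: state=(1.433, 3.318)
t=1.400: state=(1.330, 3.237)
t=1.500: state=(1.242, 3.133)
t=1.600: state=(1.168, 3.012)
t=1.700: state=(1.108, 2.879)
t=1.800: state=(1.061, 2.739)
t=1.900: state=(1.025, 2.596)
t=2.000: state=(1.000, 2.455)
t=2.100: state=(0.985, 2.317)
t=2.200: state=(0.978, 2.185)
t=2.230: state=(0.978, 2.147)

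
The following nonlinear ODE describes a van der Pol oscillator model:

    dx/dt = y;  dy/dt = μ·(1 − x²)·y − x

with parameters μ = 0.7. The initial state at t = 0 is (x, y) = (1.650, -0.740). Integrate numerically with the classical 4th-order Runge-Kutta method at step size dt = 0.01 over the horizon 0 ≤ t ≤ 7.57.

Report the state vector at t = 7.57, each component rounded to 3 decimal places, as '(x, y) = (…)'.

(x, y) = (0.325, -1.839)

t=0.000: state=(1.650, -0.740)
step 1 (dt=0.01): k1=(-0.740, -0.758), k2=(-0.744, -0.756), k3=(-0.744, -0.756), k4=(-0.748, -0.754); state += dt/6·(k1+2k2+2k3+k4)
t=0.010: state=(1.643, -0.748)
t=0.020: state=(1.635, -0.755)
t=0.030: state=(1.627, -0.763)
continuing one RK4 step at a time; state shown every 25 steps (Δt=0.25):
t=0.250: state=(1.442, -0.924)
t=0.500: state=(1.187, -1.123)
t=0.750: state=(0.877, -1.367)
t=1.000: state=(0.498, -1.677)
t=1.250: state=(0.033, -2.041)
t=1.500: state=(-0.518, -2.336)
t=1.750: state=(-1.104, -2.262)
t=2.000: state=(-1.600, -1.626)
t=2.250: state=(-1.897, -0.755)
t=2.500: state=(-1.995, -0.075)
t=2.750: state=(-1.956, 0.344)
t=3.000: state=(-1.836, 0.601)
t=3.250: state=(-1.662, 0.787)
t=3.500: state=(-1.443, 0.960)
t=3.750: state=(-1.180, 1.155)
t=4.000: state=(-0.862, 1.400)
t=4.250: state=(-0.474, 1.716)
t=4.500: state=(0.001, 2.085)
t=4.750: state=(0.562, 2.367)
t=5.000: state=(1.151, 2.250)
t=5.250: state=(1.638, 1.569)
t=5.500: state=(1.919, 0.693)
t=5.750: state=(2.004, 0.031)
t=6.000: state=(1.957, -0.371)
t=6.250: state=(1.831, -0.618)
t=6.500: state=(1.653, -0.800)
t=6.750: state=(1.432, -0.972)
t=7.000: state=(1.165, -1.169)
t=7.250: state=(0.843, -1.417)
t=7.500: state=(0.450, -1.737)
t=7.570: state=(0.325, -1.839)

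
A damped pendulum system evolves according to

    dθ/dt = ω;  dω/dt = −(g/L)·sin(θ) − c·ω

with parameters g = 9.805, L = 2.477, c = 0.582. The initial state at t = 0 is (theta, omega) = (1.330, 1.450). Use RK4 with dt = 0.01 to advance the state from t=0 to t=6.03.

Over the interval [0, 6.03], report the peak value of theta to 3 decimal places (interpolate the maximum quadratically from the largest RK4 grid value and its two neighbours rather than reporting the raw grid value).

t=0.000: state=(1.330, 1.450)
step 1 (dt=0.01): k1=(1.450, -4.688), k2=(1.427, -4.681), k3=(1.427, -4.681), k4=(1.403, -4.674); state += dt/6·(k1+2k2+2k3+k4)
t=0.010: state=(1.344, 1.403)
t=0.020: state=(1.358, 1.357)
t=0.030: state=(1.371, 1.310)
continuing one RK4 step at a time; state shown every 20 steps (Δt=0.2):
t=0.200: state=(1.529, 0.550)
t=0.400: state=(1.556, -0.257)
t=0.600: state=(1.432, -0.974)
t=0.800: state=(1.173, -1.587)
t=1.000: state=(0.808, -2.036)
t=1.200: state=(0.376, -2.226)
t=1.400: state=(-0.061, -2.093)
t=1.600: state=(-0.441, -1.670)
t=1.800: state=(-0.717, -1.071)
t=2.000: state=(-0.866, -0.416)
t=2.200: state=(-0.886, 0.209)
t=2.400: state=(-0.788, 0.745)
t=2.600: state=(-0.597, 1.142)
t=2.800: state=(-0.344, 1.355)
t=3.000: state=(-0.069, 1.357)
t=3.200: state=(0.186, 1.160)
t=3.400: state=(0.385, 0.817)
t=3.600: state=(0.508, 0.399)
t=3.800: state=(0.545, -0.024)
t=4.000: state=(0.501, -0.399)
t=4.200: state=(0.391, -0.680)
t=4.400: state=(0.238, -0.837)
t=4.600: state=(0.066, -0.857)
t=4.800: state=(-0.097, -0.749)
t=5.000: state=(-0.227, -0.543)
t=5.200: state=(-0.310, -0.281)
t=5.400: state=(-0.339, -0.009)
t=5.600: state=(-0.315, 0.235)
t=5.800: state=(-0.249, 0.419)
t=6.000: state=(-0.153, 0.522)
t=6.030: state=(-0.137, 0.530)
largest grid value and its neighbours: theta(0.320)=1.56458, theta(0.330)=1.56493, theta(0.340)=1.56488
parabola through these three points peaks at t≈0.334 with theta≈1.56496

max theta = 1.565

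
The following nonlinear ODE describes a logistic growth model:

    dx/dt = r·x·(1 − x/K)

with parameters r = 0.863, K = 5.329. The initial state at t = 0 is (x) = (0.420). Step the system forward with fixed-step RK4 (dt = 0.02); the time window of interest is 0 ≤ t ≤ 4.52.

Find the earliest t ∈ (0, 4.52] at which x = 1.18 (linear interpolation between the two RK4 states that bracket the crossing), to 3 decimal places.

t = 1.392

t=0.000: state=(0.420)
step 1 (dt=0.02): k1=(0.334), k2=(0.336), k3=(0.336), k4=(0.339); state += dt/6·(k1+2k2+2k3+k4)
t=0.020: state=(0.427)
t=0.040: state=(0.434)
t=0.060: state=(0.440)
continuing one RK4 step at a time; state shown every 10 steps (Δt=0.2):
t=0.200: state=(0.492)
t=0.400: state=(0.574)
t=0.600: state=(0.669)
t=0.800: state=(0.777)
t=1.000: state=(0.898)
t=1.200: state=(1.035)
t=1.380: state=(1.171)
next step: t=1.400: state=(1.186) — x has crossed 1.18
linear interpolation between t=1.380 (1.17058) and t=1.400 (1.18643) → t≈1.392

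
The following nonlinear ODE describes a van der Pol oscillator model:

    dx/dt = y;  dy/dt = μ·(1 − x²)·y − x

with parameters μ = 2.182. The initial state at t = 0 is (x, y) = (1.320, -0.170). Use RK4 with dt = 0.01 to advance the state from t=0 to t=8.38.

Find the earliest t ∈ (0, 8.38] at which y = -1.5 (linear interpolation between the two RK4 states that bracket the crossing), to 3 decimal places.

t = 1.134

t=0.000: state=(1.320, -0.170)
step 1 (dt=0.01): k1=(-0.170, -1.045), k2=(-0.175, -1.036), k3=(-0.175, -1.036), k4=(-0.180, -1.028); state += dt/6·(k1+2k2+2k3+k4)
t=0.010: state=(1.318, -0.180)
t=0.020: state=(1.316, -0.191)
t=0.030: state=(1.314, -0.201)
continuing one RK4 step at a time; state shown every 50 steps (Δt=0.5):
t=0.500: state=(1.127, -0.580)
t=1.000: state=(0.711, -1.179)
t=1.130: state=(0.539, -1.488)
next step: t=1.140: state=(0.524, -1.517) — y has crossed -1.5
linear interpolation between t=1.130 (-1.48847) and t=1.140 (-1.51730) → t≈1.134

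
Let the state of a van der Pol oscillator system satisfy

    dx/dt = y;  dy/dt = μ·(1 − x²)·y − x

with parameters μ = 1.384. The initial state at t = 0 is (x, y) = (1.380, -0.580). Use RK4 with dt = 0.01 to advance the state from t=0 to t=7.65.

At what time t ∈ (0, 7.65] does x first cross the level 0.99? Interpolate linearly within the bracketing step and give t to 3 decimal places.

t = 0.513

t=0.000: state=(1.380, -0.580)
step 1 (dt=0.01): k1=(-0.580, -0.654), k2=(-0.583, -0.653), k3=(-0.583, -0.654), k4=(-0.587, -0.653); state += dt/6·(k1+2k2+2k3+k4)
t=0.010: state=(1.374, -0.587)
t=0.020: state=(1.368, -0.593)
t=0.030: state=(1.362, -0.600)
continuing one RK4 step at a time; state shown every 25 steps (Δt=0.25):
t=0.250: state=(1.214, -0.748)
t=0.500: state=(1.002, -0.958)
t=0.510: state=(0.993, -0.968)
next step: t=0.520: state=(0.983, -0.978) — x has crossed 0.99
linear interpolation between t=0.510 (0.99283) and t=0.520 (0.98310) → t≈0.513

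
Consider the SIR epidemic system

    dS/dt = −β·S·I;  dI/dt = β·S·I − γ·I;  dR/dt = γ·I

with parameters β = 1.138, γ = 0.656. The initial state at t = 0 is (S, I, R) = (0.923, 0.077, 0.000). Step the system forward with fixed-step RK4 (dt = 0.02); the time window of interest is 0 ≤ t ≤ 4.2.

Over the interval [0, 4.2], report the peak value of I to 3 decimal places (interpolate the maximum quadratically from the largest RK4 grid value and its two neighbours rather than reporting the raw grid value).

t=0.000: state=(0.923, 0.077, 0.000)
step 1 (dt=0.02): k1=(-0.081, 0.030, 0.051), k2=(-0.081, 0.030, 0.051), k3=(-0.081, 0.030, 0.051), k4=(-0.081, 0.030, 0.051); state += dt/6·(k1+2k2+2k3+k4)
t=0.020: state=(0.921, 0.078, 0.001)
t=0.040: state=(0.920, 0.078, 0.002)
t=0.060: state=(0.918, 0.079, 0.003)
continuing one RK4 step at a time; state shown every 10 steps (Δt=0.2):
t=0.200: state=(0.906, 0.083, 0.011)
t=0.400: state=(0.889, 0.089, 0.022)
t=0.600: state=(0.870, 0.096, 0.034)
t=0.800: state=(0.851, 0.102, 0.047)
t=1.000: state=(0.831, 0.109, 0.061)
t=1.200: state=(0.810, 0.115, 0.075)
t=1.400: state=(0.788, 0.121, 0.091)
t=1.600: state=(0.766, 0.126, 0.107)
t=1.800: state=(0.744, 0.132, 0.124)
t=2.000: state=(0.722, 0.136, 0.142)
t=2.200: state=(0.699, 0.141, 0.160)
t=2.400: state=(0.677, 0.144, 0.179)
t=2.600: state=(0.655, 0.147, 0.198)
t=2.800: state=(0.633, 0.150, 0.217)
t=3.000: state=(0.612, 0.151, 0.237)
t=3.200: state=(0.591, 0.152, 0.257)
t=3.400: state=(0.571, 0.152, 0.277)
t=3.600: state=(0.552, 0.152, 0.297)
t=3.800: state=(0.533, 0.150, 0.317)
t=4.000: state=(0.515, 0.149, 0.336)
t=4.200: state=(0.498, 0.146, 0.356)
largest grid value and its neighbours: I(3.320)=0.15219, I(3.340)=0.15219, I(3.360)=0.15219
parabola through these three points peaks at t≈3.346 with I≈0.15219

max I = 0.152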